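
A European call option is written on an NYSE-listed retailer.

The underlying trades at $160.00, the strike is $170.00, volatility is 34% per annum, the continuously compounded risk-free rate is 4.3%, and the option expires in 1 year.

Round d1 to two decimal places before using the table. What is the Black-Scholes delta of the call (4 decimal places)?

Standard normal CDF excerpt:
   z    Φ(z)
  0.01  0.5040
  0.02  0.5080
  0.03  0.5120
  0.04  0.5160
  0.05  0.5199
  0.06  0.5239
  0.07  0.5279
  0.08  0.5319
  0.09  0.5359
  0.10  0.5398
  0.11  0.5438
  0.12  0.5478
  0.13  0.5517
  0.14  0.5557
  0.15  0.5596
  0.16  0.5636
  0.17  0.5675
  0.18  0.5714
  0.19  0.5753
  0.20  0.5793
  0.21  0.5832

0.5478

σ√T = 0.34·√1 = 0.3400
ln(S/K) + (r + σ²/2)T = ln(160/170) + (0.043 + 0.34²/2)·1 = -0.0606 + 0.1008 = 0.0402
d₁ = 0.0402 / 0.3400 = 0.1182 ⇒ 0.12
N(d₁) = N(0.12) = 0.5478
Δ_call = N(d₁) = 0.5478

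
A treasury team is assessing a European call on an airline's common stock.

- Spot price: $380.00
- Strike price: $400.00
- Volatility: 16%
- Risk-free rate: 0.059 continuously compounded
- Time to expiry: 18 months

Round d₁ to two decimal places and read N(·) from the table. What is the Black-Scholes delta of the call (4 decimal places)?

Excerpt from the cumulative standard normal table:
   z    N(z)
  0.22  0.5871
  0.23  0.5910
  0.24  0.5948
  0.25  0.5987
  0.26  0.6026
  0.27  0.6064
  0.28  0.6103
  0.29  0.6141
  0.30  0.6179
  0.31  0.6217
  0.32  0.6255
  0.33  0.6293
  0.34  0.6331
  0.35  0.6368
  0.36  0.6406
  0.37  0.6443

T = 1.5;  σ√T = 0.1960
d₁ = [ln(380/400) + (0.059 + 0.16²/2)·1.5] / 0.1960 = [-0.0513 + 0.1077] / 0.1960 = 0.2878 ≈ 0.29
N(d₁) = N(0.29) = 0.6141
Δ_call = N(d₁) = 0.6141

0.6141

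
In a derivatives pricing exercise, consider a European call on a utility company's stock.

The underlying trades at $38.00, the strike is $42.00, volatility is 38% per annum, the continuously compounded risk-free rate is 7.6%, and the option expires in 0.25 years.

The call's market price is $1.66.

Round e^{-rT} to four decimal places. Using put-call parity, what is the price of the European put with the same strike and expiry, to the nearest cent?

e^(−rT) = e^(−0.076·0.25) = 0.9812
Put-call parity: C − P = S − K·e^(−rT) = 38 − 42·0.9812 = 38 − 41.2104 = -3.2104
P = C − (C − P) = 1.66 − (-3.2104) = 4.8704

$4.87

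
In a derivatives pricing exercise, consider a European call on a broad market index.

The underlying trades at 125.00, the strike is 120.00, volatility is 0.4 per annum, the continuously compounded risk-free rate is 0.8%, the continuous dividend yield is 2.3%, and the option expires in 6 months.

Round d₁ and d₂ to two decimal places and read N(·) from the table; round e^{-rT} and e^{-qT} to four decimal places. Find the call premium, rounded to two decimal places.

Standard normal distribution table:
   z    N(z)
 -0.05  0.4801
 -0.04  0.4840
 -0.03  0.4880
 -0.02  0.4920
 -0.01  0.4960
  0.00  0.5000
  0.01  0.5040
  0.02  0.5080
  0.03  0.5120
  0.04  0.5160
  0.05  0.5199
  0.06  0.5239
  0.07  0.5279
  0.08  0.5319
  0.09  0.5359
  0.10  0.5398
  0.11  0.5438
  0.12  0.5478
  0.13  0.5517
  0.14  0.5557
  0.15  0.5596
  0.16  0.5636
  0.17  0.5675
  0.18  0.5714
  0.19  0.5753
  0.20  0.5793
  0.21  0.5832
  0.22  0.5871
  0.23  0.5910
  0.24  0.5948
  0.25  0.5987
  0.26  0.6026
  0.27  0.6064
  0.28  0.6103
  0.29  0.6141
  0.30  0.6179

15.66

T = 0.5;  σ√T = 0.2828
d₁ = [ln(125/120) + (0.008 − 0.023 + 0.4²/2)·0.5] / 0.2828 = [0.0408 + 0.0325] / 0.2828 = 0.2592 → 0.26
d₂ = d₁ − σ√T = 0.2592 − 0.2828 = -0.0236 → -0.02
exp(−qT) = exp(−0.023·0.5) = 0.9886;  exp(−rT) = exp(−0.008·0.5) = 0.9960
N(d₁) = N(0.26) = 0.6026;  N(d₂) = N(-0.02) = 0.4920
C = 125·0.9886·0.6026 − 120·0.9960·0.4920 = 74.4663 − 58.8038 = 15.6625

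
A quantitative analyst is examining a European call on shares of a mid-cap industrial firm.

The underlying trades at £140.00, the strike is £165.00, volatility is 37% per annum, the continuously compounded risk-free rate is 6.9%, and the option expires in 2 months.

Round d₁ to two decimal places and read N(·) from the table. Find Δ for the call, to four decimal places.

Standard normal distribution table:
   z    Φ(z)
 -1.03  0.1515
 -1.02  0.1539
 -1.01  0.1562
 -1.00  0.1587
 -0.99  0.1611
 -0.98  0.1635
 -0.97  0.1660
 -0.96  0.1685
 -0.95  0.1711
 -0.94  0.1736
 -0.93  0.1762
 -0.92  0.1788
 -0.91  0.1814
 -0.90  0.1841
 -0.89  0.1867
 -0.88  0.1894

T = 0.1667;  σ√T = 0.1511
d₁ = [ln(140/165) + (0.069 + 0.37²/2)·0.1667] / 0.1511 = [-0.1643 + 0.0229] / 0.1511 = -0.9361 which rounds to -0.94
N(d₁) = N(-0.94) = 0.1736
Δ_call = N(d₁) = 0.1736

0.1736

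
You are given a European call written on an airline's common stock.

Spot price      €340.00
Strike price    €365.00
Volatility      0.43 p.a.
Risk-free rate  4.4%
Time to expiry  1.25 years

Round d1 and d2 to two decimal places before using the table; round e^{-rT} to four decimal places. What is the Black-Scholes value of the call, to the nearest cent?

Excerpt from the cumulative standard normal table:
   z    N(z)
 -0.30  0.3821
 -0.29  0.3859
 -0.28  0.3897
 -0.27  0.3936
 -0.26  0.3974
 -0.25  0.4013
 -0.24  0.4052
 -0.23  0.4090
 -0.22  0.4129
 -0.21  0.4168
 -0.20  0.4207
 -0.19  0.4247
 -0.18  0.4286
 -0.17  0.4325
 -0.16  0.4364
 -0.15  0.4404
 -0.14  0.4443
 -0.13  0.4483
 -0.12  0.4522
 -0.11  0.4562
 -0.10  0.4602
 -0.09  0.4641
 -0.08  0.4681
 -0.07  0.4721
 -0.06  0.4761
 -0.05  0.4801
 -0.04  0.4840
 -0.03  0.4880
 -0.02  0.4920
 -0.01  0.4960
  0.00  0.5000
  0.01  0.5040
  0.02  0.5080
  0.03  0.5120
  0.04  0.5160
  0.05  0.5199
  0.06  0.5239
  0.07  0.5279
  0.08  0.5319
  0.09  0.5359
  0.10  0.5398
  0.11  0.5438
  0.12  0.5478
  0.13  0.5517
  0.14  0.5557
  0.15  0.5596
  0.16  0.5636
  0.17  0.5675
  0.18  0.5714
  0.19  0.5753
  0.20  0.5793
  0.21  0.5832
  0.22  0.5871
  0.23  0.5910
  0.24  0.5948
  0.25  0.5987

σ√T = 0.43 × 1.1180 = 0.4808
ln(S/K) + (r + σ²/2)T = ln(340/365) + (0.044 + 0.43²/2)·1.25 = -0.0710 + 0.1706 = 0.0996
d₁ = 0.0996 / 0.4808 = 0.2072 ⇒ 0.21
d₂ = d₁ − σ√T = 0.2072 − 0.4808 = -0.2736 ⇒ -0.27
exp(−rT) = exp(−0.044·1.25) = 0.9465
C = 340·N(0.21) − 365·0.9465·N(-0.27) = 340·0.5832 − 365·0.9465·0.3936 = 198.2880 − 135.9780 = 62.3100

€62.31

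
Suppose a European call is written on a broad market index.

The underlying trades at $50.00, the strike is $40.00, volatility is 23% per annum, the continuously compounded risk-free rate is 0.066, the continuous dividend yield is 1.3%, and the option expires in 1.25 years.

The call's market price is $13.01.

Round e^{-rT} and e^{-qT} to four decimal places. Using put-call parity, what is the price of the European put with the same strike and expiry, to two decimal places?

e^(−qT) = e^(−0.013·1.25) = 0.9839;  e^(−rT) = e^(−0.066·1.25) = 0.9208
Put-call parity: C − P = S·e^(−qT) − K·e^(−rT) = 50·0.9839 − 40·0.9208 = 49.1950 − 36.8320 = 12.3630
P = C − (C − P) = 13.01 − (12.3630) = 0.6470

$0.65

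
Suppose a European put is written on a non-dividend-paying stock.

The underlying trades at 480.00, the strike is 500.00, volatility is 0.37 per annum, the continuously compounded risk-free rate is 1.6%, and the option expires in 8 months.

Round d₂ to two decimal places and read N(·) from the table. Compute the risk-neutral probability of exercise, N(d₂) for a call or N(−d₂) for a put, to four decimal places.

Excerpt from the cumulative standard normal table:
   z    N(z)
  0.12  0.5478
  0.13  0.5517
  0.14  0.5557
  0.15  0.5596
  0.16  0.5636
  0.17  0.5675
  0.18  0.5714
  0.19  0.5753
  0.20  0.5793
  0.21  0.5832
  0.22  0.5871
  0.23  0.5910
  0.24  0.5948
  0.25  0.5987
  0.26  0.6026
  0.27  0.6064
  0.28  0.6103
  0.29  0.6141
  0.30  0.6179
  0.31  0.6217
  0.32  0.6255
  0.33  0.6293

0.5987

T = 0.6667;  σ√T = 0.3021
d₁ = [ln(480/500) + (0.016 + 0.37²/2)·0.6667] / 0.3021 = [-0.0408 + 0.0563] / 0.3021 = 0.0512 ≈ 0.05
d₂ = d₁ − σ√T = 0.0512 − 0.3021 = -0.2509 ≈ -0.25
Risk-neutral Pr[S_T < K] = N(−d₂) = N(0.25) = 0.5987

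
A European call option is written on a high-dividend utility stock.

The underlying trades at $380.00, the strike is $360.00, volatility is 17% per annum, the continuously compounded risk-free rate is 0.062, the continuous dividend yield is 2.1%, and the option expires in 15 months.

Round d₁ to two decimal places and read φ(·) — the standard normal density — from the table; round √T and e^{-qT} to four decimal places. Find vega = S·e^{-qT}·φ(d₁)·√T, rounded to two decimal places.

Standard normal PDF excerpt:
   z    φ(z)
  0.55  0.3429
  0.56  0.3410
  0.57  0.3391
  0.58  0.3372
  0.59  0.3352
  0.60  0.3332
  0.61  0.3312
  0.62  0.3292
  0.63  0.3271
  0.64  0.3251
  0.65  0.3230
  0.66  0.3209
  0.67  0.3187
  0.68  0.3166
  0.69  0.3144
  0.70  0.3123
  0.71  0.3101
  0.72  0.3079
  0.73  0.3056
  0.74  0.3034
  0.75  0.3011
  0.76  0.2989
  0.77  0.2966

133.67

σ√T = 0.17·√1.25 = 0.1901
d₁ = [ln(380/360) + (0.062 − 0.021 + 0.17²/2)·1.25] / 0.1901 = [0.0541 + 0.0693] / 0.1901 = 0.6491 ≈ 0.65
√T = √1.25 = 1.1180
φ(d₁) = φ(0.65) = 0.3230
exp(−qT) = exp(−0.021·1.25) = 0.9741
vega = S·exp(−qT)·φ(d₁)·√T = 380·0.9741·0.3230·1.1180 = 133.6692
(Call and put vega coincide under Black-Scholes.)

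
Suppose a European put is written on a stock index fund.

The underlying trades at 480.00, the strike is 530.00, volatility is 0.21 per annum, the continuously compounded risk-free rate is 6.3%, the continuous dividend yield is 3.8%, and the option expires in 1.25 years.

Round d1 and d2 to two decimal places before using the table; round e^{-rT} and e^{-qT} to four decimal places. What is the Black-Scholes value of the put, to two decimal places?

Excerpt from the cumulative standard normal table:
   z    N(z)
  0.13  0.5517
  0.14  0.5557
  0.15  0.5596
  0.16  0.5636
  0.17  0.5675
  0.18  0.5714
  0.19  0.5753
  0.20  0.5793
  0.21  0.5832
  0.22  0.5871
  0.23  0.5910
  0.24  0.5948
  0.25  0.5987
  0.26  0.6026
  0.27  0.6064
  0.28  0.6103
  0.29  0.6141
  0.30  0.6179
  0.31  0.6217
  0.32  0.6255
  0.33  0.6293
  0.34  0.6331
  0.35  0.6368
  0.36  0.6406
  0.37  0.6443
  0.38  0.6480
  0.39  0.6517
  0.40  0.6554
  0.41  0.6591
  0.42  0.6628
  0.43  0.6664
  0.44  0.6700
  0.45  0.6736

T = 1.25;  σ√T = 0.2348
ln(S/K) + (r − q + σ²/2)T = ln(480/530) + (0.063 − 0.038 + 0.21²/2)·1.25 = -0.0991 + 0.0588 = -0.0403
d₁ = -0.0403 / 0.2348 = -0.1716 → -0.17
d₂ = d₁ − σ√T = -0.1716 − 0.2348 = -0.4063 → -0.41
exp(−qT) = exp(−0.038·1.25) = 0.9536;  exp(−rT) = exp(−0.063·1.25) = 0.9243
N(−d₂) = N(0.41) = 0.6591;  N(−d₁) = N(0.17) = 0.5675
P = 530·0.9243·0.6591 − 480·0.9536·0.5675 = 322.8792 − 259.7606 = 63.1186

63.12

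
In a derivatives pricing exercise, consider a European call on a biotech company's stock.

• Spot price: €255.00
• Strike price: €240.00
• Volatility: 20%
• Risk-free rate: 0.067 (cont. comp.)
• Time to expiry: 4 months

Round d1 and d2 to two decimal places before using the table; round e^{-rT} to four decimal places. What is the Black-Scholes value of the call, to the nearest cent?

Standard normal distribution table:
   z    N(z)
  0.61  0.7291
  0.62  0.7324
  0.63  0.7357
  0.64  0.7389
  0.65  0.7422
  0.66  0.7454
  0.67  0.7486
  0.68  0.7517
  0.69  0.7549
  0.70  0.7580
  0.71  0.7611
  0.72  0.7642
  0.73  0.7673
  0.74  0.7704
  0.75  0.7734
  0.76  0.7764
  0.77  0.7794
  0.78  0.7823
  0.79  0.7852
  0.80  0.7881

σ√T = 0.2·√0.3333 = 0.1155
ln(S/K) + (r + σ²/2)T = ln(255/240) + (0.067 + 0.2²/2)·0.3333 = 0.0606 + 0.0290 = 0.0896
d₁ = 0.0896 / 0.1155 = 0.7762 ≈ 0.78
d₂ = d₁ − σ√T = 0.7762 − 0.1155 = 0.6607 ≈ 0.66
e^(−rT) = e^(−0.067·0.3333) = 0.9779
C = 255·N(0.78) − 240·0.9779·N(0.66) = 255·0.7823 − 240·0.9779·0.7454 = 199.4865 − 174.9424 = 24.5441

€24.54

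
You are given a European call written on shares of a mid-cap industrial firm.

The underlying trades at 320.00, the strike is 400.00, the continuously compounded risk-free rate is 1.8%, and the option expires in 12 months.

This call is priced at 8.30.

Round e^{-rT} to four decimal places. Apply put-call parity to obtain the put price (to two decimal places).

81.18

exp(−rT) = exp(−0.018·1) = 0.9822
Put-call parity: C − P = S − K·e^(−rT) = 320 − 400·0.9822 = 320 − 392.8800 = -72.8800
P = C − (C − P) = 8.30 − (-72.8800) = 81.1800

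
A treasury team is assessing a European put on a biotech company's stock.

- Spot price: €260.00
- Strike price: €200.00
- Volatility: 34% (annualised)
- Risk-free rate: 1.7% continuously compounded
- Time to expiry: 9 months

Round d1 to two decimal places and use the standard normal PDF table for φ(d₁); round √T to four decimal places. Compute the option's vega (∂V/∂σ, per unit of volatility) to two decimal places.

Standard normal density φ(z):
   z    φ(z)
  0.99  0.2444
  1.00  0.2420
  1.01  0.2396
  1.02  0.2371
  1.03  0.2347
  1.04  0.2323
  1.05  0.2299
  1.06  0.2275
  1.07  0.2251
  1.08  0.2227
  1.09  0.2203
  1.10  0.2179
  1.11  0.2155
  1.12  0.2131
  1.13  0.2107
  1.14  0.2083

50.14

σ√T = 0.34·√0.75 = 0.2944
d₁ = [ln(260/200) + (0.017 + ½·0.34²)·0.75] / (σ√T) = (0.2624 + 0.0561) / 0.2944 = 1.0816 ⇒ 1.08
√T = √0.75 = 0.8660
φ(d₁) = φ(1.08) = 0.2227
vega = S·φ(d₁)·√T = 260·0.2227·0.8660 = 50.1431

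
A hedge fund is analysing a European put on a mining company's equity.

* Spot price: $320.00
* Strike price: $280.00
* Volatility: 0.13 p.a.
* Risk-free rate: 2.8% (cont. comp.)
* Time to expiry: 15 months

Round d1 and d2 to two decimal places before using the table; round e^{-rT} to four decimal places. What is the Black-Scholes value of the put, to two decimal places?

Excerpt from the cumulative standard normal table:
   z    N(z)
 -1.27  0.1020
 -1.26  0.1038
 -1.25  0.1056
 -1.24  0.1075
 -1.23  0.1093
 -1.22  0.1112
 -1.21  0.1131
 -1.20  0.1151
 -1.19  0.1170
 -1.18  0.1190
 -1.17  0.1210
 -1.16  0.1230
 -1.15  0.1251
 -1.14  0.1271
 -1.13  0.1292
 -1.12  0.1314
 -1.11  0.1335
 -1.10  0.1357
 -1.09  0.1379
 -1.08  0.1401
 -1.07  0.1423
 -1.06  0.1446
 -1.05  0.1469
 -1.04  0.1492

$2.31

σ√T = 0.13 × 1.1180 = 0.1453
d₁ = [ln(320/280) + (0.028 + 0.13²/2)·1.25] / 0.1453 = [0.1335 + 0.0456] / 0.1453 = 1.2322 → 1.23
d₂ = d₁ − σ√T = 1.2322 − 0.1453 = 1.0869 → 1.09
e^(−rT) = e^(−0.028·1.25) = 0.9656
N(−d₂) = N(-1.09) = 0.1379;  N(−d₁) = N(-1.23) = 0.1093
P = 280·0.9656·0.1379 − 320·0.1093 = 37.2837 − 34.9760 = 2.3077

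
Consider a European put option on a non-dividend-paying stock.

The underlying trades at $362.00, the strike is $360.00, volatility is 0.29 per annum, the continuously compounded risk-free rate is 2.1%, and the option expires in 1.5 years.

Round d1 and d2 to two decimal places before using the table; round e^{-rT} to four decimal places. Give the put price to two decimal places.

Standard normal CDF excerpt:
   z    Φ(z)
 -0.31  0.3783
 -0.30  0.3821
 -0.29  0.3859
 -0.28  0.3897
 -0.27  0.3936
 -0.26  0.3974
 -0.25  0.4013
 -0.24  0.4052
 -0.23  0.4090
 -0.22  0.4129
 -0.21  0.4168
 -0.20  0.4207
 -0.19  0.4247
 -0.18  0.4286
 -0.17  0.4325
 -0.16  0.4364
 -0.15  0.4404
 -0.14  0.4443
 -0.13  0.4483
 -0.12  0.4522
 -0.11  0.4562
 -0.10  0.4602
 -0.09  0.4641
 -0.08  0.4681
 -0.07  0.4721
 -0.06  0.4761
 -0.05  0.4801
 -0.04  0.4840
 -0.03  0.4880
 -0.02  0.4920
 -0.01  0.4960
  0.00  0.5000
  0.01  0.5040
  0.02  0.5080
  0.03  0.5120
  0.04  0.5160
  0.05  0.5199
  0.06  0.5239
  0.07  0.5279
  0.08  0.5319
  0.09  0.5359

$43.08

T = 1.5;  σ√T = 0.3552
d₁ = [ln(362/360) + (0.021 + 0.29²/2)·1.5] / 0.3552 = [0.0055 + 0.0946] / 0.3552 = 0.2819 which rounds to 0.28
d₂ = d₁ − σ√T = 0.2819 − 0.3552 = -0.0733 which rounds to -0.07
e^(−rT) = e^(−0.021·1.5) = 0.9690
N(−d₂) = N(0.07) = 0.5279;  N(−d₁) = N(-0.28) = 0.3897
P = 360·0.9690·0.5279 − 362·0.3897 = 184.1526 − 141.0714 = 43.0812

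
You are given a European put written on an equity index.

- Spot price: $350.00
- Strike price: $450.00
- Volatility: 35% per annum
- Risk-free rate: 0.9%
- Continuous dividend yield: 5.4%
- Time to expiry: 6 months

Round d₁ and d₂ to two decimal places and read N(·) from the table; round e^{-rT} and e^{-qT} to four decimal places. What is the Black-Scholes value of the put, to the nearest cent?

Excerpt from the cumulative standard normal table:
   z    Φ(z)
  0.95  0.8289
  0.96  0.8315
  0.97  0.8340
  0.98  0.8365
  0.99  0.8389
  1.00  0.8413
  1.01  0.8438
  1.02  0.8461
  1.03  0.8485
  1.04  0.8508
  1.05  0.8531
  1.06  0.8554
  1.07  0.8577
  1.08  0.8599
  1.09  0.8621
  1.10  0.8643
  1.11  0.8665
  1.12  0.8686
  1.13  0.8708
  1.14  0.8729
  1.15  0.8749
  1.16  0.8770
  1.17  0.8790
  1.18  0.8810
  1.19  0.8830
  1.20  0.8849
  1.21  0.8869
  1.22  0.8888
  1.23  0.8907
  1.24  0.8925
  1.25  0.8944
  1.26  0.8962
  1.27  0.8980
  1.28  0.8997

$114.02

T = 0.5;  σ√T = 0.2475
d₁ = [ln(350/450) + (0.009 − 0.054 + 0.35²/2)·0.5] / 0.2475 = [-0.2513 + 0.0081] / 0.2475 = -0.9826 ⇒ -0.98
d₂ = d₁ − σ√T = -0.9826 − 0.2475 = -1.2301 ⇒ -1.23
e^(−qT) = e^(−0.054·0.5) = 0.9734;  e^(−rT) = e^(−0.009·0.5) = 0.9955
P = 450·0.9955·N(1.23) − 350·0.9734·N(0.98) = 450·0.9955·0.8907 − 350·0.9734·0.8365 = 399.0113 − 284.9872 = 114.0241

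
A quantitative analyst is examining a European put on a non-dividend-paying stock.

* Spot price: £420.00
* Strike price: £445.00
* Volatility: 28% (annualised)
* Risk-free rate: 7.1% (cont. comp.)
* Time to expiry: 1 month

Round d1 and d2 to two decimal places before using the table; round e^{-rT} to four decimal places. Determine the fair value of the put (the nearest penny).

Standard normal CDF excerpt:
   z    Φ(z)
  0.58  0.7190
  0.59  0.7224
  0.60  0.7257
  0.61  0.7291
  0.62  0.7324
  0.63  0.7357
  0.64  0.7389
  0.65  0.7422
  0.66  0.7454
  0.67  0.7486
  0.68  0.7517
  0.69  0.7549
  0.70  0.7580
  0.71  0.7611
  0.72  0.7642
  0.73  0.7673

σ√T = 0.28·√0.08333 = 0.0808
d₁ = [ln(420/445) + (0.071 + 0.28²/2)·0.08333] / 0.0808 = [-0.0578 + 0.0092] / 0.0808 = -0.6017 → -0.60
d₂ = d₁ − σ√T = -0.6017 − 0.0808 = -0.6825 → -0.68
e^(−rT) = e^(−0.071·0.08333) = 0.9941
N(−d₂) = N(0.68) = 0.7517;  N(−d₁) = N(0.60) = 0.7257
P = 445·0.9941·0.7517 − 420·0.7257 = 332.5329 − 304.7940 = 27.7389

£27.74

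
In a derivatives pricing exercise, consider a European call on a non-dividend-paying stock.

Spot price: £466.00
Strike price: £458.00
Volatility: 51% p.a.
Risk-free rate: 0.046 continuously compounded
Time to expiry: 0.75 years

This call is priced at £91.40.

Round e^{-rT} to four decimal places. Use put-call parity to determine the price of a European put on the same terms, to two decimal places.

£67.87

e^(−rT) = e^(−0.046·0.75) = 0.9661
Put-call parity: C − P = S − K·e^(−rT) = 466 − 458·0.9661 = 466 − 442.4738 = 23.5262
P = C − (C − P) = 91.40 − (23.5262) = 67.8738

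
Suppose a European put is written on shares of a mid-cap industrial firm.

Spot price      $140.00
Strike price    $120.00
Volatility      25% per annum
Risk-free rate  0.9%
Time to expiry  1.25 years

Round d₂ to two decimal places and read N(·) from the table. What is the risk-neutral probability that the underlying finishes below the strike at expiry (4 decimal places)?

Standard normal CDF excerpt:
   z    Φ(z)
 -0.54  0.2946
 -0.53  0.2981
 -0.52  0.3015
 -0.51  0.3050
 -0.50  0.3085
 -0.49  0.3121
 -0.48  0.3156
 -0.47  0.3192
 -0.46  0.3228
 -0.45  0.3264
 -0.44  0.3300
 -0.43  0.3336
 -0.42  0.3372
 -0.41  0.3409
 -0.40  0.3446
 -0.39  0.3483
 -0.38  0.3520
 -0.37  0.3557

0.3264

σ√T = 0.25 × 1.1180 = 0.2795
d₁ = [ln(140/120) + (0.009 + 0.25²/2)·1.25] / 0.2795 = [0.1542 + 0.0503] / 0.2795 = 0.7315 which rounds to 0.73
d₂ = d₁ − σ√T = 0.7315 − 0.2795 = 0.4520 which rounds to 0.45
Pr(exercise) under Q = N(−d₂) = N(-0.45) = 0.3264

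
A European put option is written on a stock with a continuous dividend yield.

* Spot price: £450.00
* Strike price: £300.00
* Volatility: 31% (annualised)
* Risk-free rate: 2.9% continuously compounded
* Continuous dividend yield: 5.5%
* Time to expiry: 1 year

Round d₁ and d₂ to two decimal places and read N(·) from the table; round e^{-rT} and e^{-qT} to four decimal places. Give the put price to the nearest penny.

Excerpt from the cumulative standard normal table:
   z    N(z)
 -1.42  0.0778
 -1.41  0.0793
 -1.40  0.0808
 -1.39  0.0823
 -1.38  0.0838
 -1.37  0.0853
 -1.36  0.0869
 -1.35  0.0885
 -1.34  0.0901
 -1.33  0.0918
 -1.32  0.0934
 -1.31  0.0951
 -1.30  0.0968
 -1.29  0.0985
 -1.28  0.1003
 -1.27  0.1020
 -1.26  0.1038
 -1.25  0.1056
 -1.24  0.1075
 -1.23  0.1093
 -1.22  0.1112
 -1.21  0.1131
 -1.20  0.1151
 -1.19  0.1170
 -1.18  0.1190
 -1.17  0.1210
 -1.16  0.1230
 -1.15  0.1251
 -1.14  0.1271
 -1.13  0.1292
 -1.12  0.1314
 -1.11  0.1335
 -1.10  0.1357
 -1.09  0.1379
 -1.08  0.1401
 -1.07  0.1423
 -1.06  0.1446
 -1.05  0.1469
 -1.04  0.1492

£5.78

σ√T = 0.31 × 1.0000 = 0.3100
d₁ = [ln(450/300) + (0.029 − 0.055 + 0.31²/2)·1] / 0.3100 = [0.4055 + 0.0221] / 0.3100 = 1.3791 → 1.38
d₂ = d₁ − σ√T = 1.3791 − 0.3100 = 1.0691 → 1.07
exp(−qT) = exp(−0.055·1) = 0.9465;  exp(−rT) = exp(−0.029·1) = 0.9714
P = 300·0.9714·N(-1.07) − 450·0.9465·N(-1.38) = 300·0.9714·0.1423 − 450·0.9465·0.0838 = 41.4691 − 35.6925 = 5.7766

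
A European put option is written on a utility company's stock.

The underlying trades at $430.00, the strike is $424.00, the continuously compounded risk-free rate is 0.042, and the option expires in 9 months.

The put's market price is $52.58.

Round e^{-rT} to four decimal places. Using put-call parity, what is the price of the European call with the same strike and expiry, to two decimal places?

e^(−rT) = e^(−0.042·0.75) = 0.9690
Put-call parity: C − P = S − K·e^(−rT) = 430 − 424·0.9690 = 430 − 410.8560 = 19.1440
C = P + (C − P) = 52.58 + (19.1440) = 71.7240

$71.72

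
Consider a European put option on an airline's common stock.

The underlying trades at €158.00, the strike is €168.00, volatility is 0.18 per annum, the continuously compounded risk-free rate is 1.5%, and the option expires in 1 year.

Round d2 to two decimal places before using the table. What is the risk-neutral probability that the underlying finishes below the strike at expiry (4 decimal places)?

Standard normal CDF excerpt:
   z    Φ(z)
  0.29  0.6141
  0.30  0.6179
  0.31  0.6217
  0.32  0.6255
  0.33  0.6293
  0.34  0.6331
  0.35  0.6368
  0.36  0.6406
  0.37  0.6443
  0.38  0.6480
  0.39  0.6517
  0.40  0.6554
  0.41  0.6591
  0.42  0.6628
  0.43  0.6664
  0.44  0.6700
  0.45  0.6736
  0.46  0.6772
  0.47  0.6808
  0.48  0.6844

σ√T = 0.18·√1 = 0.1800
ln(S/K) + (r + σ²/2)T = ln(158/168) + (0.015 + 0.18²/2)·1 = -0.0614 + 0.0312 = -0.0302
d₁ = -0.0302 / 0.1800 = -0.1676 ⇒ -0.17
d₂ = d₁ − σ√T = -0.1676 − 0.1800 = -0.3476 ⇒ -0.35
Risk-neutral Pr[S_T < K] = N(−d₂) = N(0.35) = 0.6368

0.6368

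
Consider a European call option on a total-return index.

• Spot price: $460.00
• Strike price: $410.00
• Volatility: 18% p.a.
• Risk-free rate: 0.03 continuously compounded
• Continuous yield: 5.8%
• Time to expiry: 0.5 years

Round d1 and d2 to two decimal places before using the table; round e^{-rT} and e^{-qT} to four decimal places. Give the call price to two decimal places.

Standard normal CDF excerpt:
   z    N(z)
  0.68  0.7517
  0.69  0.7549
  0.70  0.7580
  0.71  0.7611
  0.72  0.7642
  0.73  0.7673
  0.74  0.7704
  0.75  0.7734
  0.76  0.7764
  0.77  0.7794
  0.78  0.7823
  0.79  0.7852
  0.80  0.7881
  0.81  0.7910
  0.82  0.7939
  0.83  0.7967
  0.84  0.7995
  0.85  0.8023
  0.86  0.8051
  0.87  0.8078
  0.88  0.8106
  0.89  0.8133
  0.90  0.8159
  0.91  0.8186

$49.85

σ√T = 0.18·√0.5 = 0.1273
d₁ = [ln(460/410) + (0.03 − 0.058 + ½·0.18²)·0.5] / (σ√T) = (0.1151 − 0.0059) / 0.1273 = 0.8577 ≈ 0.86
d₂ = 0.8577 − 0.1273 = 0.7304 ≈ 0.73
e^(−qT) = e^(−0.058·0.5) = 0.9714;  e^(−rT) = e^(−0.03·0.5) = 0.9851
N(d₁) = N(0.86) = 0.8051;  N(d₂) = N(0.73) = 0.7673
C = 460·0.9714·0.8051 − 410·0.9851·0.7673 = 359.7541 − 309.9056 = 49.8485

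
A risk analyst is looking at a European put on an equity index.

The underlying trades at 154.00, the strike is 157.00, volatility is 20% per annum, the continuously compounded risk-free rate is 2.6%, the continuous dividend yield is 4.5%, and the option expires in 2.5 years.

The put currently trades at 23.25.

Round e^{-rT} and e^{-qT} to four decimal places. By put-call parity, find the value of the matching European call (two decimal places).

13.74

exp(−qT) = exp(−0.045·2.5) = 0.8936;  exp(−rT) = exp(−0.026·2.5) = 0.9371
Put-call parity: C − P = S·e^(−qT) − K·e^(−rT) = 154·0.8936 − 157·0.9371 = 137.6144 − 147.1247 = -9.5103
C = P + (C − P) = 23.25 + (-9.5103) = 13.7397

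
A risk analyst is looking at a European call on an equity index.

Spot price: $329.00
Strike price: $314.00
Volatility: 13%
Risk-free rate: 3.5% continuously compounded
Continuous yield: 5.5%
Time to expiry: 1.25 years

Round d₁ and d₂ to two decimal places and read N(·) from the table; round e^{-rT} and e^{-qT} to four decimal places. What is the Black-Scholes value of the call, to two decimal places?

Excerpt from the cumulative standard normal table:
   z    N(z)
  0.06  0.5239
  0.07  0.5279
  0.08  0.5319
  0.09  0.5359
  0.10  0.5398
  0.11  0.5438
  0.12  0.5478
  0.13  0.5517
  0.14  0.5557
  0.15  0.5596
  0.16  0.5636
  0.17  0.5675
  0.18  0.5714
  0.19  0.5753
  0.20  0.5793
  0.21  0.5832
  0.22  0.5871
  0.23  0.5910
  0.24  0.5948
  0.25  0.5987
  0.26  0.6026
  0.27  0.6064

T = 1.25;  σ√T = 0.1453
d₁ = [ln(329/314) + (0.035 − 0.055 + 0.13²/2)·1.25] / 0.1453 = [0.0467 − 0.0144] / 0.1453 = 0.2217 → 0.22
d₂ = d₁ − σ√T = 0.2217 − 0.1453 = 0.0764 → 0.08
e^(−qT) = e^(−0.055·1.25) = 0.9336;  e^(−rT) = e^(−0.035·1.25) = 0.9572
N(d₁) = N(0.22) = 0.5871;  N(d₂) = N(0.08) = 0.5319
C = 329·0.9336·0.5871 − 314·0.9572·0.5319 = 180.3303 − 159.8683 = 20.4621

$20.46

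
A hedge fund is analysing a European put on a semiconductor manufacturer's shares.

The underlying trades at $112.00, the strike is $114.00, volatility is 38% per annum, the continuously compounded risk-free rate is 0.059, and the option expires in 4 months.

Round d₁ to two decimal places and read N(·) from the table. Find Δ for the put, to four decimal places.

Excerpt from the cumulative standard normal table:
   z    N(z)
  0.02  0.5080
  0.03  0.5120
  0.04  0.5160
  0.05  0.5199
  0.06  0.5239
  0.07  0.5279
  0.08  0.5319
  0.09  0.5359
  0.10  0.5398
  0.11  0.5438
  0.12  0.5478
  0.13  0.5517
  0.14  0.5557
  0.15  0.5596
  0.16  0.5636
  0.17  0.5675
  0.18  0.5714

T = 0.3333;  σ√T = 0.2194
d₁ = [ln(112/114) + (0.059 + ½·0.38²)·0.3333] / (σ√T) = (-0.0177 + 0.0437) / 0.2194 = 0.1187 → 0.12
N(d₁) = N(0.12) = 0.5478
Δ_put = N(d₁) − 1 = 0.5478 − 1 = -0.4522

-0.4522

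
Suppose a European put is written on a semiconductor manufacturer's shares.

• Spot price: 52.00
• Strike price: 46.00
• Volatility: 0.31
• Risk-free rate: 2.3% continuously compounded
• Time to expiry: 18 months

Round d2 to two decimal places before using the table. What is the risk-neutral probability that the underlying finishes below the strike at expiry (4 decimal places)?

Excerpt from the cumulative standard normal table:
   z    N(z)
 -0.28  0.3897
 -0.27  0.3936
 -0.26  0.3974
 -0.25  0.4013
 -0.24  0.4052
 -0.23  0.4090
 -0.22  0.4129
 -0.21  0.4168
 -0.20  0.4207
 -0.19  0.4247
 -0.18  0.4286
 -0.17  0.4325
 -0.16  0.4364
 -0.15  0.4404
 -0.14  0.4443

σ√T = 0.31·√1.5 = 0.3797
d₁ = [ln(52/46) + (0.023 + 0.31²/2)·1.5] / 0.3797 = [0.1226 + 0.1066] / 0.3797 = 0.6036 → 0.60
d₂ = d₁ − σ√T = 0.6036 − 0.3797 = 0.2240 → 0.22
Pr(exercise) under Q = N(−d₂) = N(-0.22) = 0.4129

0.4129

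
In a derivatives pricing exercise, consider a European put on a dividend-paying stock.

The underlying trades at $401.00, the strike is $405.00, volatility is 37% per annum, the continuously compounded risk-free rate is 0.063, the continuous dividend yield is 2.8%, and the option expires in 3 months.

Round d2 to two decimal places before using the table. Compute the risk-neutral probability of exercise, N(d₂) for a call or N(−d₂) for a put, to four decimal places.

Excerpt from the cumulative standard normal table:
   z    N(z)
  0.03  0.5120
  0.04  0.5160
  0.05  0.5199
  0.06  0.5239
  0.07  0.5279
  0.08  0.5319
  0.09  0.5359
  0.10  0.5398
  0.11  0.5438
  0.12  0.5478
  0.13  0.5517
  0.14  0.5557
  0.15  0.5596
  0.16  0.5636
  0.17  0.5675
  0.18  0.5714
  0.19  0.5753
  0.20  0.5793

0.5398

σ√T = 0.37 × 0.5000 = 0.1850
d₁ = [ln(401/405) + (0.063 − 0.028 + ½·0.37²)·0.25] / (σ√T) = (-0.0099 + 0.0259) / 0.1850 = 0.0861 → 0.09
d₂ = 0.0861 − 0.1850 = -0.0989 → -0.10
Pr(exercise) under Q = N(−d₂) = N(0.10) = 0.5398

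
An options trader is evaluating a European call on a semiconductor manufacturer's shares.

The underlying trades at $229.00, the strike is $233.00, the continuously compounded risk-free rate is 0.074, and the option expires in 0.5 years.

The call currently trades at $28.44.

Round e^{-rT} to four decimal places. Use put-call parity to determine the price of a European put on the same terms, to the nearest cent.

$23.98

e^(−rT) = e^(−0.074·0.5) = 0.9637
Put-call parity: C − P = S − K·e^(−rT) = 229 − 233·0.9637 = 229 − 224.5421 = 4.4579
P = C − (C − P) = 28.44 − (4.4579) = 23.9821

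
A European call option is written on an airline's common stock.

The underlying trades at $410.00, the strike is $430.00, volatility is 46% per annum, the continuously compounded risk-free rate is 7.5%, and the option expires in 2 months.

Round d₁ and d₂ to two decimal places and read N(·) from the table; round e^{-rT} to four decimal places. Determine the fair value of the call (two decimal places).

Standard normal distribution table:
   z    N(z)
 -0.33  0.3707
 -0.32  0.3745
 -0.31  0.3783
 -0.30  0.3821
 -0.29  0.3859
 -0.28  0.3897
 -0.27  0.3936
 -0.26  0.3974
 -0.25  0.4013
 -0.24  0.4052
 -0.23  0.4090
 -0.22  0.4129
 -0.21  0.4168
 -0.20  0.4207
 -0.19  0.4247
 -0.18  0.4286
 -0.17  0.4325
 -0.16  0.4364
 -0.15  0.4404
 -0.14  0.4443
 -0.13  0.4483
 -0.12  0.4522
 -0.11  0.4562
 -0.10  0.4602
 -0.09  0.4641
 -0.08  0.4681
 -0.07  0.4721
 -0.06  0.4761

T = 0.1667;  σ√T = 0.1878
d₁ = [ln(410/430) + (0.075 + 0.46²/2)·0.1667] / 0.1878 = [-0.0476 + 0.0301] / 0.1878 = -0.0932 which rounds to -0.09
d₂ = d₁ − σ√T = -0.0932 − 0.1878 = -0.2810 which rounds to -0.28
e^(−rT) = e^(−0.075·0.1667) = 0.9876
N(d₁) = N(-0.09) = 0.4641;  N(d₂) = N(-0.28) = 0.3897
C = 410·0.4641 − 430·0.9876·0.3897 = 190.2810 − 165.4931 = 24.7879

$24.79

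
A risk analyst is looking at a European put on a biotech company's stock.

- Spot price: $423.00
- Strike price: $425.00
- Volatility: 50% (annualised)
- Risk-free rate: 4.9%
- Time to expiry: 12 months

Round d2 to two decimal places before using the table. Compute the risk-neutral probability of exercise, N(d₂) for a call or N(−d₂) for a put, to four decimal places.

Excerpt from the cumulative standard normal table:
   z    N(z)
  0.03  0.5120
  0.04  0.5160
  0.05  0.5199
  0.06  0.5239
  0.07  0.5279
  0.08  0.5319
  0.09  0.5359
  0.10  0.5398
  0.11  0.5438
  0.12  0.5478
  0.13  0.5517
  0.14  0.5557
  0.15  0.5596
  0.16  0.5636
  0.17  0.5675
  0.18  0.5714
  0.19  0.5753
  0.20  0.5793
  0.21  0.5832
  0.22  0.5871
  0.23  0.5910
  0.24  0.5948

0.5636

σ√T = 0.5·√1 = 0.5000
ln(S/K) + (r + σ²/2)T = ln(423/425) + (0.049 + 0.5²/2)·1 = -0.0047 + 0.1740 = 0.1693
d₁ = 0.1693 / 0.5000 = 0.3386 ⇒ 0.34
d₂ = d₁ − σ√T = 0.3386 − 0.5000 = -0.1614 ⇒ -0.16
Pr(exercise) under Q = N(−d₂) = N(0.16) = 0.5636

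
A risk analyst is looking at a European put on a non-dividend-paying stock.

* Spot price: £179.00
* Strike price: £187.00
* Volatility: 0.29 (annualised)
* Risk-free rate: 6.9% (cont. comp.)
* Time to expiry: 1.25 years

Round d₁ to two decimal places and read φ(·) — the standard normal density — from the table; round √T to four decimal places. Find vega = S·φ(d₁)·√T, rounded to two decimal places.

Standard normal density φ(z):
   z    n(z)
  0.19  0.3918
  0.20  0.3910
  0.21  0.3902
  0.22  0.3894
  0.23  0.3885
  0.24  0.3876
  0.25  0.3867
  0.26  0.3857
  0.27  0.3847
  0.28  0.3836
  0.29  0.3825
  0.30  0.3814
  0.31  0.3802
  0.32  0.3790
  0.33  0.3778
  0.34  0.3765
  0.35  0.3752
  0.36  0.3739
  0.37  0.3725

σ√T = 0.29 × 1.1180 = 0.3242
ln(S/K) + (r + σ²/2)T = ln(179/187) + (0.069 + 0.29²/2)·1.25 = -0.0437 + 0.1388 = 0.0951
d₁ = 0.0951 / 0.3242 = 0.2933 → 0.29
√T = √1.25 = 1.1180
φ(d₁) = φ(0.29) = 0.3825
vega = S·φ(d₁)·√T = 179·0.3825·1.1180 = 76.5467

76.55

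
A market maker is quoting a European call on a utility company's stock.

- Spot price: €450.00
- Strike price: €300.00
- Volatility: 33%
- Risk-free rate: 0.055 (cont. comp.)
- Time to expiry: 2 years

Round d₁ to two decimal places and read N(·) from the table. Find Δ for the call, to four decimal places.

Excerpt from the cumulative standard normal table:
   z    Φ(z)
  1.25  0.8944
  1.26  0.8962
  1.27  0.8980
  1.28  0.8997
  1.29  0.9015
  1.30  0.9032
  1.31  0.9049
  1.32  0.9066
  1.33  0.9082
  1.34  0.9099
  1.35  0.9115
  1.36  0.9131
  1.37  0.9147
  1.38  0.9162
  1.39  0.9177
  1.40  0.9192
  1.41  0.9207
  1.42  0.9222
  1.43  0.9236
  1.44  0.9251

0.9099

T = 2;  σ√T = 0.4667
d₁ = [ln(450/300) + (0.055 + ½·0.33²)·2] / (σ√T) = (0.4055 + 0.2189) / 0.4667 = 1.3379 ≈ 1.34
N(d₁) = N(1.34) = 0.9099
Δ_call = N(d₁) = 0.9099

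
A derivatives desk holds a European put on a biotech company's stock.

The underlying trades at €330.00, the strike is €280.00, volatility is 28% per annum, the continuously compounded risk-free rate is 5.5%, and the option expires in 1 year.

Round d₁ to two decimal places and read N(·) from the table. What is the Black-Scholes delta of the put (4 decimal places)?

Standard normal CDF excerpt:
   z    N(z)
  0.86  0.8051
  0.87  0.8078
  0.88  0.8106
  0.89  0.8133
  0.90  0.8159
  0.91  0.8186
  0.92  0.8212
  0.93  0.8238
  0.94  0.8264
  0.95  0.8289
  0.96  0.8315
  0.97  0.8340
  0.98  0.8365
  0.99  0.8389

-0.1788

σ√T = 0.28·√1 = 0.2800
d₁ = [ln(330/280) + (0.055 + 0.28²/2)·1] / 0.2800 = [0.1643 + 0.0942] / 0.2800 = 0.9232 ≈ 0.92
N(d₁) = N(0.92) = 0.8212
Δ_put = N(d₁) − 1 = 0.8212 − 1 = -0.1788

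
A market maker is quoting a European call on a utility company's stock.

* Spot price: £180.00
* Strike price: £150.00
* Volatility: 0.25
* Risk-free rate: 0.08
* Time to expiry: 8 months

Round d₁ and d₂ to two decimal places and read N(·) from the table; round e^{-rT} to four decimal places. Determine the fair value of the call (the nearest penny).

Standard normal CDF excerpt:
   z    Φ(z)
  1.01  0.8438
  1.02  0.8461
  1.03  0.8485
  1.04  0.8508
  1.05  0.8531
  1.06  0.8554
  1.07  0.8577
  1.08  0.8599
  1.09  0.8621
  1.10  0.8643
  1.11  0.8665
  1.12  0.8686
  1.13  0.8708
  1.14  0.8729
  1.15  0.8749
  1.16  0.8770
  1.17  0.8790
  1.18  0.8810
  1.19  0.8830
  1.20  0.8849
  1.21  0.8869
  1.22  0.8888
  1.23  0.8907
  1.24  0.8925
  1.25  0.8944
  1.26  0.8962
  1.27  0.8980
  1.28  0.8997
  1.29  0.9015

£39.99

σ√T = 0.25 × 0.8165 = 0.2041
d₁ = [ln(180/150) + (0.08 + ½·0.25²)·0.6667] / (σ√T) = (0.1823 + 0.0742) / 0.2041 = 1.2565 ≈ 1.26
d₂ = 1.2565 − 0.2041 = 1.0524 ≈ 1.05
exp(−rT) = exp(−0.08·0.6667) = 0.9481
N(d₁) = N(1.26) = 0.8962;  N(d₂) = N(1.05) = 0.8531
C = 180·0.8962 − 150·0.9481·0.8531 = 161.3160 − 121.3236 = 39.9924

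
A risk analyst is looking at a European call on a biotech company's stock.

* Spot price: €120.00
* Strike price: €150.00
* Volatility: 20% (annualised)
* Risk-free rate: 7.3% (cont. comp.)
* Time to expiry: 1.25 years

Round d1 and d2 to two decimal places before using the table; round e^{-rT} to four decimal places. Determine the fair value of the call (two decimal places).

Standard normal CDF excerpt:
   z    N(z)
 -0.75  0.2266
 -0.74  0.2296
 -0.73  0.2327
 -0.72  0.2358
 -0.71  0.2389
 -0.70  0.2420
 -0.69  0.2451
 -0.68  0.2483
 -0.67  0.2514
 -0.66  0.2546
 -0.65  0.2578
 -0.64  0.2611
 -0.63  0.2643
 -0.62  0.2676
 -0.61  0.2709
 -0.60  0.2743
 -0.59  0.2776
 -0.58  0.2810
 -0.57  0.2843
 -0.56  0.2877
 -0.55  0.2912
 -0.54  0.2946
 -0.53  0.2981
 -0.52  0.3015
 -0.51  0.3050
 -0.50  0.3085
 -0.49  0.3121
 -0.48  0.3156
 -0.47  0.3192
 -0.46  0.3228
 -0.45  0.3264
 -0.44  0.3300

T = 1.25;  σ√T = 0.2236
ln(S/K) + (r + σ²/2)T = ln(120/150) + (0.073 + 0.2²/2)·1.25 = -0.2231 + 0.1162 = -0.1069
d₁ = -0.1069 / 0.2236 = -0.4780 → -0.48
d₂ = d₁ − σ√T = -0.4780 − 0.2236 = -0.7016 → -0.70
exp(−rT) = exp(−0.073·1.25) = 0.9128
N(d₁) = N(-0.48) = 0.3156;  N(d₂) = N(-0.70) = 0.2420
C = 120·0.3156 − 150·0.9128·0.2420 = 37.8720 − 33.1346 = 4.7374

€4.74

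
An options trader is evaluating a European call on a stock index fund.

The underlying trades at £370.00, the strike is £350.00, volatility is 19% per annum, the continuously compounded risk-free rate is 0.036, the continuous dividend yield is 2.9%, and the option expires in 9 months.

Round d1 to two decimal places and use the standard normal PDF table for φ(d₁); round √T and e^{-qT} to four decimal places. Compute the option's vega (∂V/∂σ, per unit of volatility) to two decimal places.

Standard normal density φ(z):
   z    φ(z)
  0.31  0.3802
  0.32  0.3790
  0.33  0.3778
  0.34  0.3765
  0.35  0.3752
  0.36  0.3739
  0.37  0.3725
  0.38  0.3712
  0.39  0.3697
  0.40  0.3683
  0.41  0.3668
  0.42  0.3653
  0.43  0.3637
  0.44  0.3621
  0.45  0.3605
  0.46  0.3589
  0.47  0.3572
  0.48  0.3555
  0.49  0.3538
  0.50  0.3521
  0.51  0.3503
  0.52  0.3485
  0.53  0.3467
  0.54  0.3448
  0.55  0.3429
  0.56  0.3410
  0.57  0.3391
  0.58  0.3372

T = 0.75;  σ√T = 0.1645
d₁ = [ln(370/350) + (0.036 − 0.029 + ½·0.19²)·0.75] / (σ√T) = (0.0556 + 0.0188) / 0.1645 = 0.4519 ≈ 0.45
√T = √0.75 = 0.8660
φ(d₁) = φ(0.45) = 0.3605
exp(−qT) = exp(−0.029·0.75) = 0.9785
vega = S·exp(−qT)·φ(d₁)·√T = 370·0.9785·0.3605·0.8660 = 113.0279

113.03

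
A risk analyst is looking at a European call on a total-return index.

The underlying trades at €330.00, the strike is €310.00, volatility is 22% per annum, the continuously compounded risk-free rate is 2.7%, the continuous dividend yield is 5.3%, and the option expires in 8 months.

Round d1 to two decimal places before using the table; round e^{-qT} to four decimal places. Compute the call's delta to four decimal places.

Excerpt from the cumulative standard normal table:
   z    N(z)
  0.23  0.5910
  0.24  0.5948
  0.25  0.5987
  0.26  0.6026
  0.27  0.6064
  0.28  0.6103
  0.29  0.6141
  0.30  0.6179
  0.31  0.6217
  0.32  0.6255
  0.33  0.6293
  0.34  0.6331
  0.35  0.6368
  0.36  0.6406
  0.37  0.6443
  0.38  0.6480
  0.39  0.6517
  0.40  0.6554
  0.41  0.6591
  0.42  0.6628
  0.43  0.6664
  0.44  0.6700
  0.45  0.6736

0.6111

σ√T = 0.22·√0.6667 = 0.1796
d₁ = [ln(330/310) + (0.027 − 0.053 + ½·0.22²)·0.6667] / (σ√T) = (0.0625 − 0.0012) / 0.1796 = 0.3414 ≈ 0.34
N(d₁) = N(0.34) = 0.6331
Δ_call = e^(−qT)·N(d₁) = 0.9653·0.6331 = 0.6111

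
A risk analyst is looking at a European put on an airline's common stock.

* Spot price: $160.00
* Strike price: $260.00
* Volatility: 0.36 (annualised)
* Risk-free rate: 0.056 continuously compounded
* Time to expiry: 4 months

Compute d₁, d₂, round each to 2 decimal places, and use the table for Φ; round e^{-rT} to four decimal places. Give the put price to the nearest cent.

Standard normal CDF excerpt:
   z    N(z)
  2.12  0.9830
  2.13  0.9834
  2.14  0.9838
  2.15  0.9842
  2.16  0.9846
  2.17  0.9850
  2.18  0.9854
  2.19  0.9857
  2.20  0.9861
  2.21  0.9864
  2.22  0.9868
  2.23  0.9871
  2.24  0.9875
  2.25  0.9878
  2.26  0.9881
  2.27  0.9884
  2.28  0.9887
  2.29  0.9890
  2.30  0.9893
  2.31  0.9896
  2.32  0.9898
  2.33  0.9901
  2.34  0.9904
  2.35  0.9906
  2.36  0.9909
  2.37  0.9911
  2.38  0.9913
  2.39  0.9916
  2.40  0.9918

$95.38

σ√T = 0.36·√0.3333 = 0.2078
d₁ = [ln(160/260) + (0.056 + 0.36²/2)·0.3333] / 0.2078 = [-0.4855 + 0.0403] / 0.2078 = -2.1422 ≈ -2.14
d₂ = d₁ − σ√T = -2.1422 − 0.2078 = -2.3500 ≈ -2.35
exp(−rT) = exp(−0.056·0.3333) = 0.9815
P = 260·0.9815·N(2.35) − 160·N(2.14) = 260·0.9815·0.9906 − 160·0.9838 = 252.7912 − 157.4080 = 95.3832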